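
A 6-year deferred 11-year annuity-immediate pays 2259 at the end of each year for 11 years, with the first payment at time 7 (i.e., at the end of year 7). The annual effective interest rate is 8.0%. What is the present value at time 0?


PV at time 6 of the 11-year annuity-immediate:
a_n = 2259 * (1-(1+0.08)^(-11))/0.08 = 16126.9203
Discount back 6 years to time 0:
PV = 16126.9203 * (1+0.08)^(-6)
= 16126.9203 * 0.63017
= 10162.6953


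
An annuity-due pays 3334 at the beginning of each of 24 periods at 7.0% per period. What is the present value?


PV_due = PMT * (1-(1+i)^(-n))/i * (1+i)
PV_immediate = 38238.7596
PV_due = 38238.7596 * 1.07
= 40915.4727


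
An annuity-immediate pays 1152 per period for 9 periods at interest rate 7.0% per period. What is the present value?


PV = PMT * (1 - (1+i)^(-n)) / i
= 1152 * (1 - (1+0.07)^(-9)) / 0.07
= 1152 * (1 - 0.543934) / 0.07
= 1152 * 6.515232
= 7505.5476


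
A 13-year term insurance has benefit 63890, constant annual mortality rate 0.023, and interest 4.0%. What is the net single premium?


NSP = benefit * sum_{k=0}^{n-1} k_p_x * q * v^(k+1)
With constant q=0.023, v=0.961538
Sum = 0.203054
NSP = 63890 * 0.203054
= 12973.1154


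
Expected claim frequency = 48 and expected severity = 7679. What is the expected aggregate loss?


E[S] = E[N] * E[X]
= 48 * 7679
= 368592


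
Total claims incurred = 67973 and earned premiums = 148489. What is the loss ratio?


Loss ratio = claims / premiums
= 67973 / 148489
= 0.4578


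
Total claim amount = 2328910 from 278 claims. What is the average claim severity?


severity = total / number
= 2328910 / 278
= 8377.3741


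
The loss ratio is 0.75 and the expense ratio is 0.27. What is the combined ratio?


Combined ratio = loss ratio + expense ratio
= 0.75 + 0.27
= 1.02


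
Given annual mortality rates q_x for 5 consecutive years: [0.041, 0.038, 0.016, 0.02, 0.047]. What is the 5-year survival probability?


p_k = 1 - q_k for each year
Survival = product of (1 - q_k)
= 0.959 * 0.962 * 0.984 * 0.98 * 0.953
= 0.8478


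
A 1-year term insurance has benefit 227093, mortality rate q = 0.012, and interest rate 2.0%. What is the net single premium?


NSP = benefit * q * v
v = 1/(1+i) = 0.980392
NSP = 227093 * 0.012 * 0.980392
= 2671.6824


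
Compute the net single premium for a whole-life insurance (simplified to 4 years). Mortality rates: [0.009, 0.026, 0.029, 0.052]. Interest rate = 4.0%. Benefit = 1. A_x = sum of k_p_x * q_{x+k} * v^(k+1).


v = 0.961538
Year 0: k_p_x=1.0, q=0.009, term=0.008654
Year 1: k_p_x=0.991, q=0.026, term=0.023822
Year 2: k_p_x=0.965234, q=0.029, term=0.024885
Year 3: k_p_x=0.937242, q=0.052, term=0.04166
A_x = 0.099


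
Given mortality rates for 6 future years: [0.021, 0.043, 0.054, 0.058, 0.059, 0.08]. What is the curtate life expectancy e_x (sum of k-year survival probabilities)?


e_x = sum_{k=1}^{n} k_p_x
k_p_x values:
  1_p_x = 0.979
  2_p_x = 0.936903
  3_p_x = 0.88631
  4_p_x = 0.834904
  5_p_x = 0.785645
  6_p_x = 0.722793
e_x = 5.1456


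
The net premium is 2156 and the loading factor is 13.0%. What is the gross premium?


Gross = net * (1 + loading)
= 2156 * (1 + 0.13)
= 2156 * 1.13
= 2436.28


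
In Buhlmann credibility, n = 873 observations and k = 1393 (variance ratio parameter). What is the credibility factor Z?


Z = n / (n + k)
= 873 / (873 + 1393)
= 873 / 2266
= 0.3853


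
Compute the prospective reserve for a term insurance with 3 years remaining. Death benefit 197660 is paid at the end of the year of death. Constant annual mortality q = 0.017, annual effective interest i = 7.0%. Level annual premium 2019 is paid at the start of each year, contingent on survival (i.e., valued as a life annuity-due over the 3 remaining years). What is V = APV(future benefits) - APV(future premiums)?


v = 1/(1+i) = 0.934579
APV(future benefits) per unit = sum_{k=0}^{2} k_p_x * q * v^(k+1) = 0.043893
APV(future benefits) = 197660 * 0.043893 = 8675.9179
Life annuity-due factor ä_{x:3} = sum_{k=0}^{2} k_p_x * v^k = 2.762686
APV(future premiums) = 2019 * 2.762686 = 5577.8627
V = 8675.9179 - 5577.8627
= 3098.0552


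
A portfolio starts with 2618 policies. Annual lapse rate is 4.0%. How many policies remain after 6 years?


remaining = initial * (1 - lapse)^years
= 2618 * (1 - 0.04)^6
= 2618 * 0.782758
= 2049.2599


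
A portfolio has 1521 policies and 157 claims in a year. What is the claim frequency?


frequency = claims / policies
= 157 / 1521
= 0.1032


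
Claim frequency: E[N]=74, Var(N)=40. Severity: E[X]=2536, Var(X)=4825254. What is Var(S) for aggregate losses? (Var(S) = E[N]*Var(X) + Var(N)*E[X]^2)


Var(S) = E[N]*Var(X) + Var(N)*E[X]^2
= 74*4825254 + 40*2536^2
= 357068796 + 257251840
= 6.1432e+08


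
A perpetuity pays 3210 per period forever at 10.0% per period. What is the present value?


PV = PMT / i
= 3210 / 0.1
= 32100.0


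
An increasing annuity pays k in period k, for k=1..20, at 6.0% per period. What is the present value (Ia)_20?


(Ia)_n = sum_{k=1}^{n} k * v^k, v = 1/(1+i)
v = 0.943396
Sum computed term by term:
(Ia)_20 = 98.7004


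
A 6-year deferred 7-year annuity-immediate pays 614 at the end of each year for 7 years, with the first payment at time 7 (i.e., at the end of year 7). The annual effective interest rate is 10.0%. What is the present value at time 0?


PV at time 6 of the 7-year annuity-immediate:
a_n = 614 * (1-(1+0.1)^(-7))/0.1 = 2989.2092
Discount back 6 years to time 0:
PV = 2989.2092 * (1+0.1)^(-6)
= 2989.2092 * 0.564474
= 1687.3306


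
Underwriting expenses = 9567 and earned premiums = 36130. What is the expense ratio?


Expense ratio = expenses / premiums
= 9567 / 36130
= 0.2648


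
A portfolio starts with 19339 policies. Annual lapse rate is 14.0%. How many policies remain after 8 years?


remaining = initial * (1 - lapse)^years
= 19339 * (1 - 0.14)^8
= 19339 * 0.299218
= 5786.5755


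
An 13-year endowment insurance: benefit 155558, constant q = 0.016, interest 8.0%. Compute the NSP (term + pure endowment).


Term component = 18196.528
Pure endowment = 13_p_x * v^13 * benefit = 0.810842 * 0.367698 * 155558 = 46378.8322
NSP = 64575.3602


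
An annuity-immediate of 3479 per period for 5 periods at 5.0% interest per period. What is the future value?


FV = PMT * ((1+i)^n - 1) / i
= 3479 * ((1.05)^5 - 1) / 0.05
= 3479 * (1.276282 - 1) / 0.05
= 19223.6711


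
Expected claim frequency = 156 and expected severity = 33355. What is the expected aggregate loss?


E[S] = E[N] * E[X]
= 156 * 33355
= 5.2034e+06


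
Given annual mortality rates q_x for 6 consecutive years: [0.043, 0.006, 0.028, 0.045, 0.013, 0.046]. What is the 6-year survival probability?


p_k = 1 - q_k for each year
Survival = product of (1 - q_k)
= 0.957 * 0.994 * 0.972 * 0.955 * 0.987 * 0.954
= 0.8314


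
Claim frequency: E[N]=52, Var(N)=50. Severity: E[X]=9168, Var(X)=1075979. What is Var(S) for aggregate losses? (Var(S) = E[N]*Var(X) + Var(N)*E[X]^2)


Var(S) = E[N]*Var(X) + Var(N)*E[X]^2
= 52*1075979 + 50*9168^2
= 55950908 + 4202611200
= 4.2586e+09


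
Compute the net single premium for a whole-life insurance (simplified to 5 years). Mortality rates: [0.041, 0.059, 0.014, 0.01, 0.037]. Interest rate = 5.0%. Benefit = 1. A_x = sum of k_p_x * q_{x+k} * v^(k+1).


v = 0.952381
Year 0: k_p_x=1.0, q=0.041, term=0.039048
Year 1: k_p_x=0.959, q=0.059, term=0.051321
Year 2: k_p_x=0.902419, q=0.014, term=0.010914
Year 3: k_p_x=0.889785, q=0.01, term=0.00732
Year 4: k_p_x=0.880887, q=0.037, term=0.025537
A_x = 0.1341


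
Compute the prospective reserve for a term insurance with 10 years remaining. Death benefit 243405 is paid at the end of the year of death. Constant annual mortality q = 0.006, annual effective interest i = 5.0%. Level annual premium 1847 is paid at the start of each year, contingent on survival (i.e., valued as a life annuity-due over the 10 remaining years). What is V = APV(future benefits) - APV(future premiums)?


v = 1/(1+i) = 0.952381
APV(future benefits) per unit = sum_{k=0}^{9} k_p_x * q * v^(k+1) = 0.045208
APV(future benefits) = 243405 * 0.045208 = 11003.8902
Life annuity-due factor ä_{x:10} = sum_{k=0}^{9} k_p_x * v^k = 7.911427
APV(future premiums) = 1847 * 7.911427 = 14612.4048
V = 11003.8902 - 14612.4048
= -3608.5147


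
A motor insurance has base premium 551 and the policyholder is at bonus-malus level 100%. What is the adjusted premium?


adjusted = base * BM_level / 100
= 551 * 100 / 100
= 551 * 1.0
= 551.0


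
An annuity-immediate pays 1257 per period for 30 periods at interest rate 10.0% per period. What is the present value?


PV = PMT * (1 - (1+i)^(-n)) / i
= 1257 * (1 - (1+0.1)^(-30)) / 0.1
= 1257 * (1 - 0.057309) / 0.1
= 1257 * 9.426914
= 11849.6315


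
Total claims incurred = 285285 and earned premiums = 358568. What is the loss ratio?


Loss ratio = claims / premiums
= 285285 / 358568
= 0.7956


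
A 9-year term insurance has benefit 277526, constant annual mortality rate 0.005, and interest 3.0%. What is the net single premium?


NSP = benefit * sum_{k=0}^{n-1} k_p_x * q * v^(k+1)
With constant q=0.005, v=0.970874
Sum = 0.038199
NSP = 277526 * 0.038199
= 10601.106


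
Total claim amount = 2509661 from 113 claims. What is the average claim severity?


severity = total / number
= 2509661 / 113
= 22209.3894


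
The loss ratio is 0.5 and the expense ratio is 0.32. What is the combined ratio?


Combined ratio = loss ratio + expense ratio
= 0.5 + 0.32
= 0.82


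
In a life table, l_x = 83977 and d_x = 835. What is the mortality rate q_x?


q_x = d_x / l_x
= 835 / 83977
= 0.0099


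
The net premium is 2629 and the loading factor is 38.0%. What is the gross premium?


Gross = net * (1 + loading)
= 2629 * (1 + 0.38)
= 2629 * 1.38
= 3628.02


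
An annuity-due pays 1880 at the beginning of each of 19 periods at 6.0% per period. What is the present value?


PV_due = PMT * (1-(1+i)^(-n))/i * (1+i)
PV_immediate = 20977.259
PV_due = 20977.259 * 1.06
= 22235.8945


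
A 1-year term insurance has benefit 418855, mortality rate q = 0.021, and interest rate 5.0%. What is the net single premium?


NSP = benefit * q * v
v = 1/(1+i) = 0.952381
NSP = 418855 * 0.021 * 0.952381
= 8377.1


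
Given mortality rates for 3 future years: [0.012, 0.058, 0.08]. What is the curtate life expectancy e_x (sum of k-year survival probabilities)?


e_x = sum_{k=1}^{n} k_p_x
k_p_x values:
  1_p_x = 0.988
  2_p_x = 0.930696
  3_p_x = 0.85624
e_x = 2.7749


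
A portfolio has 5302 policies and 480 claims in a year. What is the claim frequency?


frequency = claims / policies
= 480 / 5302
= 0.0905


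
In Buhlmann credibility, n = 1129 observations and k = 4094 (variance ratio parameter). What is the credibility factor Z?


Z = n / (n + k)
= 1129 / (1129 + 4094)
= 1129 / 5223
= 0.2162


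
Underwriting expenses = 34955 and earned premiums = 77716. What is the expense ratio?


Expense ratio = expenses / premiums
= 34955 / 77716
= 0.4498


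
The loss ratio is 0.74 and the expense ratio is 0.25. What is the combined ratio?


Combined ratio = loss ratio + expense ratio
= 0.74 + 0.25
= 0.99


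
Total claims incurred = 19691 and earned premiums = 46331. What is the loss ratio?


Loss ratio = claims / premiums
= 19691 / 46331
= 0.425


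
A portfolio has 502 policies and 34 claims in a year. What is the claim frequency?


frequency = claims / policies
= 34 / 502
= 0.0677


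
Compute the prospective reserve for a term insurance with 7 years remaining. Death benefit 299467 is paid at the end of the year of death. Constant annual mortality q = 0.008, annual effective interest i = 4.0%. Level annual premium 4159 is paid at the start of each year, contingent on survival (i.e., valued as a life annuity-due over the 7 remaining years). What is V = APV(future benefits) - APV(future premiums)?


v = 1/(1+i) = 0.961538
APV(future benefits) per unit = sum_{k=0}^{6} k_p_x * q * v^(k+1) = 0.046938
APV(future benefits) = 299467 * 0.046938 = 14056.4701
Life annuity-due factor ä_{x:7} = sum_{k=0}^{6} k_p_x * v^k = 6.101978
APV(future premiums) = 4159 * 6.101978 = 25378.1274
V = 14056.4701 - 25378.1274
= -11321.6573


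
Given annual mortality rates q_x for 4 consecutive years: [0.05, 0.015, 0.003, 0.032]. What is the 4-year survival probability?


p_k = 1 - q_k for each year
Survival = product of (1 - q_k)
= 0.95 * 0.985 * 0.997 * 0.968
= 0.9031


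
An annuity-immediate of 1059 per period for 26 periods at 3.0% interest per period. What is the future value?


FV = PMT * ((1+i)^n - 1) / i
= 1059 * ((1.03)^26 - 1) / 0.03
= 1059 * (2.156591 - 1) / 0.03
= 40827.6717


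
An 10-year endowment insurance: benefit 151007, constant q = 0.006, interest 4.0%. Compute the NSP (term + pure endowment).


Term component = 7167.4342
Pure endowment = 10_p_x * v^10 * benefit = 0.941594 * 0.675564 * 151007 = 96056.6708
NSP = 103224.1051


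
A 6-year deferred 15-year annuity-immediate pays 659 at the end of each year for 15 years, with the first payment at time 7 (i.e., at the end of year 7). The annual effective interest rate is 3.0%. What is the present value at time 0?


PV at time 6 of the 15-year annuity-immediate:
a_n = 659 * (1-(1+0.03)^(-15))/0.03 = 7867.0992
Discount back 6 years to time 0:
PV = 7867.0992 * (1+0.03)^(-6)
= 7867.0992 * 0.837484
= 6588.5717


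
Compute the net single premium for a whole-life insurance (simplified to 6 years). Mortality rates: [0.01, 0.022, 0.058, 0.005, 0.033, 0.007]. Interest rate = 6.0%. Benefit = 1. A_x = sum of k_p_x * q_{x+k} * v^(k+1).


v = 0.943396
Year 0: k_p_x=1.0, q=0.01, term=0.009434
Year 1: k_p_x=0.99, q=0.022, term=0.019384
Year 2: k_p_x=0.96822, q=0.058, term=0.04715
Year 3: k_p_x=0.912063, q=0.005, term=0.003612
Year 4: k_p_x=0.907503, q=0.033, term=0.022379
Year 5: k_p_x=0.877555, q=0.007, term=0.00433
A_x = 0.1063


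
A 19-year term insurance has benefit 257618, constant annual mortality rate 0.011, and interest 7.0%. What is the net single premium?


NSP = benefit * sum_{k=0}^{n-1} k_p_x * q * v^(k+1)
With constant q=0.011, v=0.934579
Sum = 0.105369
NSP = 257618 * 0.105369
= 27145.0599


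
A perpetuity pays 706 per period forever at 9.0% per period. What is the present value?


PV = PMT / i
= 706 / 0.09
= 7844.4444


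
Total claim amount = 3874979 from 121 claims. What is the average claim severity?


severity = total / number
= 3874979 / 121
= 32024.6198


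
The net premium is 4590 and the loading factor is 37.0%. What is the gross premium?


Gross = net * (1 + loading)
= 4590 * (1 + 0.37)
= 4590 * 1.37
= 6288.3


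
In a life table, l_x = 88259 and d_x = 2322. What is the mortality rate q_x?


q_x = d_x / l_x
= 2322 / 88259
= 0.0263


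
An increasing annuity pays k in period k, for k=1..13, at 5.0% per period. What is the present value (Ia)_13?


(Ia)_n = sum_{k=1}^{n} k * v^k, v = 1/(1+i)
v = 0.952381
Sum computed term by term:
(Ia)_13 = 59.3815


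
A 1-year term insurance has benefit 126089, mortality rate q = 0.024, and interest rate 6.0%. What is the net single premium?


NSP = benefit * q * v
v = 1/(1+i) = 0.943396
NSP = 126089 * 0.024 * 0.943396
= 2854.8453


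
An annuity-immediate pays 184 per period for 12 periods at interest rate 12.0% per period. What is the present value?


PV = PMT * (1 - (1+i)^(-n)) / i
= 184 * (1 - (1+0.12)^(-12)) / 0.12
= 184 * (1 - 0.256675) / 0.12
= 184 * 6.194374
= 1139.7649


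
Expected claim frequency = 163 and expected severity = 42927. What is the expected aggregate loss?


E[S] = E[N] * E[X]
= 163 * 42927
= 6.9971e+06


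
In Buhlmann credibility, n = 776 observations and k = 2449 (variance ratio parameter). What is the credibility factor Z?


Z = n / (n + k)
= 776 / (776 + 2449)
= 776 / 3225
= 0.2406


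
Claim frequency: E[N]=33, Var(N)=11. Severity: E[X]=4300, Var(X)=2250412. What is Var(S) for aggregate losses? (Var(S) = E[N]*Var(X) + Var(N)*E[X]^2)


Var(S) = E[N]*Var(X) + Var(N)*E[X]^2
= 33*2250412 + 11*4300^2
= 74263596 + 203390000
= 2.7765e+08


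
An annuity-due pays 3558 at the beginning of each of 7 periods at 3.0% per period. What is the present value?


PV_due = PMT * (1-(1+i)^(-n))/i * (1+i)
PV_immediate = 22167.3468
PV_due = 22167.3468 * 1.03
= 22832.3672


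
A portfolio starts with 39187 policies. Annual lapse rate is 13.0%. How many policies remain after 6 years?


remaining = initial * (1 - lapse)^years
= 39187 * (1 - 0.13)^6
= 39187 * 0.433626
= 16992.5099


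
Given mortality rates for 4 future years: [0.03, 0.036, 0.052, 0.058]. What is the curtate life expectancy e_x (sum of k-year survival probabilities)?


e_x = sum_{k=1}^{n} k_p_x
k_p_x values:
  1_p_x = 0.97
  2_p_x = 0.93508
  3_p_x = 0.886456
  4_p_x = 0.835041
e_x = 3.6266


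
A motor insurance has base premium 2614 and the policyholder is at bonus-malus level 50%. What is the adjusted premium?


adjusted = base * BM_level / 100
= 2614 * 50 / 100
= 2614 * 0.5
= 1307.0


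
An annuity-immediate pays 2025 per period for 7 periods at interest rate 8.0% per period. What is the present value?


PV = PMT * (1 - (1+i)^(-n)) / i
= 2025 * (1 - (1+0.08)^(-7)) / 0.08
= 2025 * (1 - 0.58349) / 0.08
= 2025 * 5.20637
= 10542.8994


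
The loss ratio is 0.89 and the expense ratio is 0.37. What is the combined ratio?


Combined ratio = loss ratio + expense ratio
= 0.89 + 0.37
= 1.26


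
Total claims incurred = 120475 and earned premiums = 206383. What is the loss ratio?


Loss ratio = claims / premiums
= 120475 / 206383
= 0.5837


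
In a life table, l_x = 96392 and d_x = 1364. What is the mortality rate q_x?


q_x = d_x / l_x
= 1364 / 96392
= 0.0142


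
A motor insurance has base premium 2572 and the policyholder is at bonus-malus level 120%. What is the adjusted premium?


adjusted = base * BM_level / 100
= 2572 * 120 / 100
= 2572 * 1.2
= 3086.4


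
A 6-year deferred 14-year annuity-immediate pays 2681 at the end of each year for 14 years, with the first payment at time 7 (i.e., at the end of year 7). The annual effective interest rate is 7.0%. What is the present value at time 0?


PV at time 6 of the 14-year annuity-immediate:
a_n = 2681 * (1-(1+0.07)^(-14))/0.07 = 23446.5997
Discount back 6 years to time 0:
PV = 23446.5997 * (1+0.07)^(-6)
= 23446.5997 * 0.666342
= 15623.4594


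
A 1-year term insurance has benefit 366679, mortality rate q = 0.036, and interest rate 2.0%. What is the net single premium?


NSP = benefit * q * v
v = 1/(1+i) = 0.980392
NSP = 366679 * 0.036 * 0.980392
= 12941.6118


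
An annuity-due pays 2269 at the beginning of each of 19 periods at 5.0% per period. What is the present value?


PV_due = PMT * (1-(1+i)^(-n))/i * (1+i)
PV_immediate = 27421.593
PV_due = 27421.593 * 1.05
= 28792.6727


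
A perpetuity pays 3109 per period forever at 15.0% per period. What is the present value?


PV = PMT / i
= 3109 / 0.15
= 20726.6667


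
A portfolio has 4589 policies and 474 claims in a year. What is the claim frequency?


frequency = claims / policies
= 474 / 4589
= 0.1033


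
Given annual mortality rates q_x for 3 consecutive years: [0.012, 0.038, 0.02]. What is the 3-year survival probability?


p_k = 1 - q_k for each year
Survival = product of (1 - q_k)
= 0.988 * 0.962 * 0.98
= 0.9314


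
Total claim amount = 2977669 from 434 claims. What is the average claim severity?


severity = total / number
= 2977669 / 434
= 6860.9885


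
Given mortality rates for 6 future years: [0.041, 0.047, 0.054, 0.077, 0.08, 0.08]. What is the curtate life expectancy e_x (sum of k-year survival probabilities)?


e_x = sum_{k=1}^{n} k_p_x
k_p_x values:
  1_p_x = 0.959
  2_p_x = 0.913927
  3_p_x = 0.864575
  4_p_x = 0.798003
  5_p_x = 0.734162
  6_p_x = 0.675429
e_x = 4.9451


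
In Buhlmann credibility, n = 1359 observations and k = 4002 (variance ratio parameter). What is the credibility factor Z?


Z = n / (n + k)
= 1359 / (1359 + 4002)
= 1359 / 5361
= 0.2535


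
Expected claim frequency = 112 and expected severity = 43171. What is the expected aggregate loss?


E[S] = E[N] * E[X]
= 112 * 43171
= 4.8352e+06


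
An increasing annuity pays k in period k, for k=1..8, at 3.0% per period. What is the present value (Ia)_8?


(Ia)_n = sum_{k=1}^{n} k * v^k, v = 1/(1+i)
v = 0.970874
Sum computed term by term:
(Ia)_8 = 30.5003


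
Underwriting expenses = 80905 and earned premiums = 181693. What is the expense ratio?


Expense ratio = expenses / premiums
= 80905 / 181693
= 0.4453


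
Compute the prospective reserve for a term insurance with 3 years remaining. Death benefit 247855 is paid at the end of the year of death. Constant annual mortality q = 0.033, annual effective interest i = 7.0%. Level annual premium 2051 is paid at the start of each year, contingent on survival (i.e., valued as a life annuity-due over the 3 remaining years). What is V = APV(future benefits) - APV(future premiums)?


v = 1/(1+i) = 0.934579
APV(future benefits) per unit = sum_{k=0}^{2} k_p_x * q * v^(k+1) = 0.083903
APV(future benefits) = 247855 * 0.083903 = 20795.702
Life annuity-due factor ä_{x:3} = sum_{k=0}^{2} k_p_x * v^k = 2.720481
APV(future premiums) = 2051 * 2.720481 = 5579.7071
V = 20795.702 - 5579.7071
= 15215.995


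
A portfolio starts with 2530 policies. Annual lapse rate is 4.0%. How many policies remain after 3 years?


remaining = initial * (1 - lapse)^years
= 2530 * (1 - 0.04)^3
= 2530 * 0.884736
= 2238.3821


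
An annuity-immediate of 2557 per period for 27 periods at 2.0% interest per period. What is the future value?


FV = PMT * ((1+i)^n - 1) / i
= 2557 * ((1.02)^27 - 1) / 0.02
= 2557 * (1.706886 - 1) / 0.02
= 90375.436


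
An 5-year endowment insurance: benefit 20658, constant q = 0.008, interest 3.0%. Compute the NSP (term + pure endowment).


Term component = 745.201
Pure endowment = 5_p_x * v^5 * benefit = 0.960635 * 0.862609 * 20658 = 17118.2952
NSP = 17863.4962


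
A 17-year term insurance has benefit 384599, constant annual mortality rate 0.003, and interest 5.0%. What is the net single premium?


NSP = benefit * sum_{k=0}^{n-1} k_p_x * q * v^(k+1)
With constant q=0.003, v=0.952381
Sum = 0.033137
NSP = 384599 * 0.033137
= 12744.6314


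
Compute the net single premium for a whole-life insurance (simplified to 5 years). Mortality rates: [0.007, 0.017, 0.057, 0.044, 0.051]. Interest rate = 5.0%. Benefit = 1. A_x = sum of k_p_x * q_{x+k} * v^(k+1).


v = 0.952381
Year 0: k_p_x=1.0, q=0.007, term=0.006667
Year 1: k_p_x=0.993, q=0.017, term=0.015312
Year 2: k_p_x=0.976119, q=0.057, term=0.048063
Year 3: k_p_x=0.92048, q=0.044, term=0.03332
Year 4: k_p_x=0.879979, q=0.051, term=0.035164
A_x = 0.1385


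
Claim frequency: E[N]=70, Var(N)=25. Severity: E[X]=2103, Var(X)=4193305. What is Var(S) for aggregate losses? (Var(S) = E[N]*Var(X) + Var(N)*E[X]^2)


Var(S) = E[N]*Var(X) + Var(N)*E[X]^2
= 70*4193305 + 25*2103^2
= 293531350 + 110565225
= 4.0410e+08


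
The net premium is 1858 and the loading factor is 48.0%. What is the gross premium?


Gross = net * (1 + loading)
= 1858 * (1 + 0.48)
= 1858 * 1.48
= 2749.84


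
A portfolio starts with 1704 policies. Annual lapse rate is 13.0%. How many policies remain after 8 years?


remaining = initial * (1 - lapse)^years
= 1704 * (1 - 0.13)^8
= 1704 * 0.328212
= 559.2727


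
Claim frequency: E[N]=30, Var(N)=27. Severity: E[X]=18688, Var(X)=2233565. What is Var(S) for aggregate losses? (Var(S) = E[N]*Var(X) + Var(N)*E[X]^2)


Var(S) = E[N]*Var(X) + Var(N)*E[X]^2
= 30*2233565 + 27*18688^2
= 67006950 + 9429516288
= 9.4965e+09


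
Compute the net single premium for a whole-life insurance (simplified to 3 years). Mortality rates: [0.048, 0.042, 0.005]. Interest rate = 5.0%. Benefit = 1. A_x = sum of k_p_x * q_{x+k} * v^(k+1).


v = 0.952381
Year 0: k_p_x=1.0, q=0.048, term=0.045714
Year 1: k_p_x=0.952, q=0.042, term=0.036267
Year 2: k_p_x=0.912016, q=0.005, term=0.003939
A_x = 0.0859


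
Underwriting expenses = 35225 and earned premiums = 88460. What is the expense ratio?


Expense ratio = expenses / premiums
= 35225 / 88460
= 0.3982


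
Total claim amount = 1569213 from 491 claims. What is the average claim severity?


severity = total / number
= 1569213 / 491
= 3195.9532


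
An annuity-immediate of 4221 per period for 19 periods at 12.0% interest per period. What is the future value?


FV = PMT * ((1+i)^n - 1) / i
= 4221 * ((1.12)^19 - 1) / 0.12
= 4221 * (8.612762 - 1) / 0.12
= 267778.8925


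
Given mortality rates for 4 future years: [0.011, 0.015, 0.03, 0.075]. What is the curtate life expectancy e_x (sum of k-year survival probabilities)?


e_x = sum_{k=1}^{n} k_p_x
k_p_x values:
  1_p_x = 0.989
  2_p_x = 0.974165
  3_p_x = 0.94494
  4_p_x = 0.87407
e_x = 3.7822


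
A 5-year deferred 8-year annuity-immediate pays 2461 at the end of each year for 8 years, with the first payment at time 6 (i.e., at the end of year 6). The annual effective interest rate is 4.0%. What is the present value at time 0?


PV at time 5 of the 8-year annuity-immediate:
a_n = 2461 * (1-(1+0.04)^(-8))/0.04 = 16569.2851
Discount back 5 years to time 0:
PV = 16569.2851 * (1+0.04)^(-5)
= 16569.2851 * 0.821927
= 13618.7446


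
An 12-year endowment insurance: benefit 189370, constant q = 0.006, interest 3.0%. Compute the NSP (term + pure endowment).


Term component = 10967.2334
Pure endowment = 12_p_x * v^12 * benefit = 0.930329 * 0.70138 * 189370 = 123566.5996
NSP = 134533.833


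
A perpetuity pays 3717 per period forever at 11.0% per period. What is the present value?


PV = PMT / i
= 3717 / 0.11
= 33790.9091


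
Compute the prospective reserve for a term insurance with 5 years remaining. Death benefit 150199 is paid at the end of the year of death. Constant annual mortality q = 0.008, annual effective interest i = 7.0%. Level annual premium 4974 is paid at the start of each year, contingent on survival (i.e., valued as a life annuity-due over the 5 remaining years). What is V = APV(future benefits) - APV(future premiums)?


v = 1/(1+i) = 0.934579
APV(future benefits) per unit = sum_{k=0}^{4} k_p_x * q * v^(k+1) = 0.032316
APV(future benefits) = 150199 * 0.032316 = 4853.8246
Life annuity-due factor ä_{x:5} = sum_{k=0}^{4} k_p_x * v^k = 4.322259
APV(future premiums) = 4974 * 4.322259 = 21498.9183
V = 4853.8246 - 21498.9183
= -16645.0937


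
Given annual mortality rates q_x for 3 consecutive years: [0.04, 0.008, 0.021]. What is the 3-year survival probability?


p_k = 1 - q_k for each year
Survival = product of (1 - q_k)
= 0.96 * 0.992 * 0.979
= 0.9323


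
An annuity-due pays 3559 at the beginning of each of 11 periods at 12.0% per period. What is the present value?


PV_due = PMT * (1-(1+i)^(-n))/i * (1+i)
PV_immediate = 21132.2712
PV_due = 21132.2712 * 1.12
= 23668.1438


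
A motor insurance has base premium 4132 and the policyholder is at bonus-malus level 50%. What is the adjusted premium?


adjusted = base * BM_level / 100
= 4132 * 50 / 100
= 4132 * 0.5
= 2066.0


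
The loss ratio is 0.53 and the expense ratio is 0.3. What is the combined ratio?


Combined ratio = loss ratio + expense ratio
= 0.53 + 0.3
= 0.83


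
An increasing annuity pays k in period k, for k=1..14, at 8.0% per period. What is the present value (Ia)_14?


(Ia)_n = sum_{k=1}^{n} k * v^k, v = 1/(1+i)
v = 0.925926
Sum computed term by term:
(Ia)_14 = 51.7165


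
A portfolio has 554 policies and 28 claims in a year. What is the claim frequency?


frequency = claims / policies
= 28 / 554
= 0.0505


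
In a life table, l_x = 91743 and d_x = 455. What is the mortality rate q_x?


q_x = d_x / l_x
= 455 / 91743
= 0.005


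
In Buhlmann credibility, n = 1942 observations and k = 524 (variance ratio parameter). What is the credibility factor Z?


Z = n / (n + k)
= 1942 / (1942 + 524)
= 1942 / 2466
= 0.7875


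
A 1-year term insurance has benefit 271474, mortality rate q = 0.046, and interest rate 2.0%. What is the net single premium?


NSP = benefit * q * v
v = 1/(1+i) = 0.980392
NSP = 271474 * 0.046 * 0.980392
= 12242.9451


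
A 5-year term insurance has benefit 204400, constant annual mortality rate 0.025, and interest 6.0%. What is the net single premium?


NSP = benefit * sum_{k=0}^{n-1} k_p_x * q * v^(k+1)
With constant q=0.025, v=0.943396
Sum = 0.100469
NSP = 204400 * 0.100469
= 20535.8301


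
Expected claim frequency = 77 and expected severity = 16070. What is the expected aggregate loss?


E[S] = E[N] * E[X]
= 77 * 16070
= 1.2374e+06


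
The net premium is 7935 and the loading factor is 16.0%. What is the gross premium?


Gross = net * (1 + loading)
= 7935 * (1 + 0.16)
= 7935 * 1.16
= 9204.6


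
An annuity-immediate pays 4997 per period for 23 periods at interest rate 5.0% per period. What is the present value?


PV = PMT * (1 - (1+i)^(-n)) / i
= 4997 * (1 - (1+0.05)^(-23)) / 0.05
= 4997 * (1 - 0.325571) / 0.05
= 4997 * 13.488574
= 67402.4037


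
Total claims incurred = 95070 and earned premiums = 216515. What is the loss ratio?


Loss ratio = claims / premiums
= 95070 / 216515
= 0.4391


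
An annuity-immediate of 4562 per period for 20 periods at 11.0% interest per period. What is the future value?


FV = PMT * ((1+i)^n - 1) / i
= 4562 * ((1.11)^20 - 1) / 0.11
= 4562 * (8.062312 - 1) / 0.11
= 292893.3203


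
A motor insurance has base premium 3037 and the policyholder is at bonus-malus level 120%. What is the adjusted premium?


adjusted = base * BM_level / 100
= 3037 * 120 / 100
= 3037 * 1.2
= 3644.4


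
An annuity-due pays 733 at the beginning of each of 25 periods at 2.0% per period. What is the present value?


PV_due = PMT * (1-(1+i)^(-n))/i * (1+i)
PV_immediate = 14310.6936
PV_due = 14310.6936 * 1.02
= 14596.9075


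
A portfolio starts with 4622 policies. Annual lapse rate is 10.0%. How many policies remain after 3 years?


remaining = initial * (1 - lapse)^years
= 4622 * (1 - 0.1)^3
= 4622 * 0.729
= 3369.438


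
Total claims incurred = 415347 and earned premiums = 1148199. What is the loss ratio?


Loss ratio = claims / premiums
= 415347 / 1148199
= 0.3617


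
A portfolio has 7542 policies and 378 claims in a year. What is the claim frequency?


frequency = claims / policies
= 378 / 7542
= 0.0501


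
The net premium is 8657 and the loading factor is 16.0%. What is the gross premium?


Gross = net * (1 + loading)
= 8657 * (1 + 0.16)
= 8657 * 1.16
= 10042.12


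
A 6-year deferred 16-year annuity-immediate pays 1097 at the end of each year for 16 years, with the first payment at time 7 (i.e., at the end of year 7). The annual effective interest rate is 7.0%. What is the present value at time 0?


PV at time 6 of the 16-year annuity-immediate:
a_n = 1097 * (1-(1+0.07)^(-16))/0.07 = 10362.9735
Discount back 6 years to time 0:
PV = 10362.9735 * (1+0.07)^(-6)
= 10362.9735 * 0.666342
= 6905.2868


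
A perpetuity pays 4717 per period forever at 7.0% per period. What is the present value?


PV = PMT / i
= 4717 / 0.07
= 67385.7143


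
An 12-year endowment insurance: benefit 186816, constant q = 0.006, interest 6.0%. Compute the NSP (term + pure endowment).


Term component = 9131.1403
Pure endowment = 12_p_x * v^12 * benefit = 0.930329 * 0.496969 * 186816 = 86373.4563
NSP = 95504.5966


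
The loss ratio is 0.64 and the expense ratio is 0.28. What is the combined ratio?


Combined ratio = loss ratio + expense ratio
= 0.64 + 0.28
= 0.92


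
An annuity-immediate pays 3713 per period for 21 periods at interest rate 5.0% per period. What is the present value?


PV = PMT * (1 - (1+i)^(-n)) / i
= 3713 * (1 - (1+0.05)^(-21)) / 0.05
= 3713 * (1 - 0.358942) / 0.05
= 3713 * 12.821153
= 47604.94


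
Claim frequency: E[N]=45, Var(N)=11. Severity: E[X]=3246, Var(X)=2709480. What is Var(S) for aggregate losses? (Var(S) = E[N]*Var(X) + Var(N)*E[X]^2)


Var(S) = E[N]*Var(X) + Var(N)*E[X]^2
= 45*2709480 + 11*3246^2
= 121926600 + 115901676
= 2.3783e+08


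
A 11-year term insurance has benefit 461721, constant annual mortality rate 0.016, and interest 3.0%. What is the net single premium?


NSP = benefit * sum_{k=0}^{n-1} k_p_x * q * v^(k+1)
With constant q=0.016, v=0.970874
Sum = 0.1374
NSP = 461721 * 0.1374
= 63440.6482


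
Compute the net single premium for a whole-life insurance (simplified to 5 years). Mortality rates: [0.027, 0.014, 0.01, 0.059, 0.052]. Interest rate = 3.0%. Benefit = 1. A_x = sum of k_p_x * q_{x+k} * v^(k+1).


v = 0.970874
Year 0: k_p_x=1.0, q=0.027, term=0.026214
Year 1: k_p_x=0.973, q=0.014, term=0.01284
Year 2: k_p_x=0.959378, q=0.01, term=0.00878
Year 3: k_p_x=0.949784, q=0.059, term=0.049788
Year 4: k_p_x=0.893747, q=0.052, term=0.04009
A_x = 0.1377


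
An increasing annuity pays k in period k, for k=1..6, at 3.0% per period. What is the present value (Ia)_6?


(Ia)_n = sum_{k=1}^{n} k * v^k, v = 1/(1+i)
v = 0.970874
Sum computed term by term:
(Ia)_6 = 18.4934


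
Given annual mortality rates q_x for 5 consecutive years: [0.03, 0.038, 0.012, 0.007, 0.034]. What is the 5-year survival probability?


p_k = 1 - q_k for each year
Survival = product of (1 - q_k)
= 0.97 * 0.962 * 0.988 * 0.993 * 0.966
= 0.8844


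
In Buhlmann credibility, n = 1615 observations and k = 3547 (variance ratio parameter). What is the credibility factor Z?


Z = n / (n + k)
= 1615 / (1615 + 3547)
= 1615 / 5162
= 0.3129


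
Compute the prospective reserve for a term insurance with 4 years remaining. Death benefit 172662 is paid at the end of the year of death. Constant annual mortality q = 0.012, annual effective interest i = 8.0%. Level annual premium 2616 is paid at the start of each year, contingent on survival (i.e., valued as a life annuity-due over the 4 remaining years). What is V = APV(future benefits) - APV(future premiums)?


v = 1/(1+i) = 0.925926
APV(future benefits) per unit = sum_{k=0}^{3} k_p_x * q * v^(k+1) = 0.039081
APV(future benefits) = 172662 * 0.039081 = 6747.8167
Life annuity-due factor ä_{x:4} = sum_{k=0}^{3} k_p_x * v^k = 3.517297
APV(future premiums) = 2616 * 3.517297 = 9201.2484
V = 6747.8167 - 9201.2484
= -2453.4318


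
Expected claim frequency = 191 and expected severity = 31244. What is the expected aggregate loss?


E[S] = E[N] * E[X]
= 191 * 31244
= 5.9676e+06


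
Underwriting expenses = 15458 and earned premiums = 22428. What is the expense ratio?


Expense ratio = expenses / premiums
= 15458 / 22428
= 0.6892


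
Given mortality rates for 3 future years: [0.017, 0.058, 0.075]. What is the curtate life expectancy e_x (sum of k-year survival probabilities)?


e_x = sum_{k=1}^{n} k_p_x
k_p_x values:
  1_p_x = 0.983
  2_p_x = 0.925986
  3_p_x = 0.856537
e_x = 2.7655


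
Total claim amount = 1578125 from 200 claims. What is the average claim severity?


severity = total / number
= 1578125 / 200
= 7890.625


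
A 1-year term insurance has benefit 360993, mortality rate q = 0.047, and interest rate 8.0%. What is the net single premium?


NSP = benefit * q * v
v = 1/(1+i) = 0.925926
NSP = 360993 * 0.047 * 0.925926
= 15709.8806


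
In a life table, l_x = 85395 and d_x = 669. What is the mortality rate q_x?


q_x = d_x / l_x
= 669 / 85395
= 0.0078


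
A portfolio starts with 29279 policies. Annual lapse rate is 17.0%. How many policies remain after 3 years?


remaining = initial * (1 - lapse)^years
= 29279 * (1 - 0.17)^3
= 29279 * 0.571787
= 16741.3516


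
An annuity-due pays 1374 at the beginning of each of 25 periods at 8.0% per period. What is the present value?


PV_due = PMT * (1-(1+i)^(-n))/i * (1+i)
PV_immediate = 14667.1425
PV_due = 14667.1425 * 1.08
= 15840.5139


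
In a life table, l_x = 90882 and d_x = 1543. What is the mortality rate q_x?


q_x = d_x / l_x
= 1543 / 90882
= 0.017


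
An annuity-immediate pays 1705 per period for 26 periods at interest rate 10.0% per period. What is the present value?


PV = PMT * (1 - (1+i)^(-n)) / i
= 1705 * (1 - (1+0.1)^(-26)) / 0.1
= 1705 * (1 - 0.083905) / 0.1
= 1705 * 9.160945
= 15619.412


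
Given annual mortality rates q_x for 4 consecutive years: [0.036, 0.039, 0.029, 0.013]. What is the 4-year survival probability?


p_k = 1 - q_k for each year
Survival = product of (1 - q_k)
= 0.964 * 0.961 * 0.971 * 0.987
= 0.8878


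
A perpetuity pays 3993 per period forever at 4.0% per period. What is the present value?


PV = PMT / i
= 3993 / 0.04
= 99825.0


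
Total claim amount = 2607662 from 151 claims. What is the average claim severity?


severity = total / number
= 2607662 / 151
= 17269.2848


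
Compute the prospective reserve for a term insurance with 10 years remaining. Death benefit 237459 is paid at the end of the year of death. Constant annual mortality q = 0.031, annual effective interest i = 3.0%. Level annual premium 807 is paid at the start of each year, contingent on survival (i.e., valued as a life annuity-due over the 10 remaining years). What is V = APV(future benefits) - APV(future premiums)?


v = 1/(1+i) = 0.970874
APV(future benefits) per unit = sum_{k=0}^{9} k_p_x * q * v^(k+1) = 0.232204
APV(future benefits) = 237459 * 0.232204 = 55138.9668
Life annuity-due factor ä_{x:10} = sum_{k=0}^{9} k_p_x * v^k = 7.71517
APV(future premiums) = 807 * 7.71517 = 6226.1425
V = 55138.9668 - 6226.1425
= 48912.8243


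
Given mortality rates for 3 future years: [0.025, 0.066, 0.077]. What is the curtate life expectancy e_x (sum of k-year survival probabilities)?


e_x = sum_{k=1}^{n} k_p_x
k_p_x values:
  1_p_x = 0.975
  2_p_x = 0.91065
  3_p_x = 0.84053
e_x = 2.7262


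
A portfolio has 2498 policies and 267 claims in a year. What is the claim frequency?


frequency = claims / policies
= 267 / 2498
= 0.1069


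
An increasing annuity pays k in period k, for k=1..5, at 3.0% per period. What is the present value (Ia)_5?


(Ia)_n = sum_{k=1}^{n} k * v^k, v = 1/(1+i)
v = 0.970874
Sum computed term by term:
(Ia)_5 = 13.4685


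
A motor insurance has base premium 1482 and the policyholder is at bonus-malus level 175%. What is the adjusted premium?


adjusted = base * BM_level / 100
= 1482 * 175 / 100
= 1482 * 1.75
= 2593.5


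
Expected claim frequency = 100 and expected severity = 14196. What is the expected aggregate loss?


E[S] = E[N] * E[X]
= 100 * 14196
= 1.4196e+06


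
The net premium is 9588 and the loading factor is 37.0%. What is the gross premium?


Gross = net * (1 + loading)
= 9588 * (1 + 0.37)
= 9588 * 1.37
= 13135.56


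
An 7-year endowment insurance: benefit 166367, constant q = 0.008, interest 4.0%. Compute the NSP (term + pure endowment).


Term component = 7808.9832
Pure endowment = 7_p_x * v^7 * benefit = 0.945326 * 0.759918 * 166367 = 119513.101
NSP = 127322.0842


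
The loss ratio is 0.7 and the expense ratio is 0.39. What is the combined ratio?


Combined ratio = loss ratio + expense ratio
= 0.7 + 0.39
= 1.09


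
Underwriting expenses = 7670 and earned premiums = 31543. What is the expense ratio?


Expense ratio = expenses / premiums
= 7670 / 31543
= 0.2432


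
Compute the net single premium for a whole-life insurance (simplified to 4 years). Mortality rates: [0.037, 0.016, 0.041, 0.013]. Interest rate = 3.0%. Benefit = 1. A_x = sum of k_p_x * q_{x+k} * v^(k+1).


v = 0.970874
Year 0: k_p_x=1.0, q=0.037, term=0.035922
Year 1: k_p_x=0.963, q=0.016, term=0.014524
Year 2: k_p_x=0.947592, q=0.041, term=0.035554
Year 3: k_p_x=0.908741, q=0.013, term=0.010496
A_x = 0.0965
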